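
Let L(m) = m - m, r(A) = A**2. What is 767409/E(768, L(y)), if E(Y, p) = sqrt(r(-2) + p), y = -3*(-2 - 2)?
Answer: 767409/2 ≈ 3.8370e+5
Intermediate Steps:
y = 12 (y = -3*(-4) = 12)
L(m) = 0
E(Y, p) = sqrt(4 + p) (E(Y, p) = sqrt((-2)**2 + p) = sqrt(4 + p))
767409/E(768, L(y)) = 767409/(sqrt(4 + 0)) = 767409/(sqrt(4)) = 767409/2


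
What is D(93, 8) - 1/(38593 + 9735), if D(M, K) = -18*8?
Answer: -6959233/48328 ≈ -144.00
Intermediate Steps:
D(M, K) = -144
D(93, 8) - 1/(38593 + 9735) = -144 - 1/(38593 + 9735) = -144 - 1/48328 = -6959233/48328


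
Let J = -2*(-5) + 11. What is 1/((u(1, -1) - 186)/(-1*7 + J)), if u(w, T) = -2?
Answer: -7/94 ≈ -0.074468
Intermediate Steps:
J = 21 (J = 10 + 11 = 21)
1/((u(1, -1) - 186)/(-1*7 + J)) = 1/((-2 - 186)/(-1*7 + 21)) = 1/(-188/(-7 + 21)) = 1/(-188/14) = 1/(-188*1/14) = 1/(-94/7) = -7/94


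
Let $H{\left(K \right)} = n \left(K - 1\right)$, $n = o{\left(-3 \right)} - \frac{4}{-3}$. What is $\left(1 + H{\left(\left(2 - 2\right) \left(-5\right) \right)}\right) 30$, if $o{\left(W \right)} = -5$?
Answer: $140$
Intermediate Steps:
$n = - \frac{11}{3}$ ($n = -5 - \frac{4}{-3} = -5 - 4 \left(- \frac{1}{3}\right) = -5 - - \frac{4}{3} = -5 + \frac{4}{3} = - \frac{11}{3} \approx -3.6667$)
$H{\left(K \right)} = \frac{11}{3} - \frac{11 K}{3}$ ($H{\left(K \right)} = - \frac{11 \left(K - 1\right)}{3} = - \frac{11 \left(-1 + K\right)}{3} = \frac{11}{3} - \frac{11 K}{3}$)
$\left(1 + H{\left(\left(2 - 2\right) \left(-5\right) \right)}\right) 30 = \left(1 + \left(\frac{11}{3} - \frac{11 \left(2 - 2\right) \left(-5\right)}{3}\right)\right) 30 = \left(1 + \left(\frac{11}{3} - \frac{11 \cdot 0 \left(-5\right)}{3}\right)\right) 30 = \left(1 + \left(\frac{11}{3} - 0\right)\right) 30 = \left(1 + \left(\frac{11}{3} + 0\right)\right) 30 = \left(1 + \frac{11}{3}\right) 30 = \frac{14}{3} \cdot 30 = 140$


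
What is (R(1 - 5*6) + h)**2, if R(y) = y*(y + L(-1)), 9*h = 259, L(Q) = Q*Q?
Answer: 57259489/81 ≈ 7.0691e+5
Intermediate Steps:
L(Q) = Q**2
h = 259/9 (h = (1/9)*259 = 259/9 ≈ 28.778)
R(y) = y*(1 + y) (R(y) = y*(y + (-1)**2) = y*(y + 1) = y*(1 + y))
(R(1 - 5*6) + h)**2 = ((1 - 5*6)*(1 + (1 - 5*6)) + 259/9)**2 = ((1 - 30)*(1 + (1 - 30)) + 259/9)**2 = (-29*(1 - 29) + 259/9)**2 = (-29*(-28) + 259/9)**2 = (812 + 259/9)**2 = (7567/9)**2 = 57259489/81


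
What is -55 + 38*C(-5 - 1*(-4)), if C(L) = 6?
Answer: 173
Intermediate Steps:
-55 + 38*C(-5 - 1*(-4)) = -55 + 38*6 = -55 + 228 = 173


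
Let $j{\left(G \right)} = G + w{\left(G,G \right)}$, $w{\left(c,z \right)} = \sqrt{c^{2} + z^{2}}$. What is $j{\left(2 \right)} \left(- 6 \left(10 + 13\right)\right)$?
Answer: $-276 - 276 \sqrt{2} \approx -666.32$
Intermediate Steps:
$j{\left(G \right)} = G + \sqrt{2} \sqrt{G^{2}}$ ($j{\left(G \right)} = G + \sqrt{G^{2} + G^{2}} = G + \sqrt{2 G^{2}} = G + \sqrt{2} \sqrt{G^{2}}$)
$j{\left(2 \right)} \left(- 6 \left(10 + 13\right)\right) = \left(2 + \sqrt{2} \sqrt{2^{2}}\right) \left(- 6 \left(10 + 13\right)\right) = \left(2 + \sqrt{2} \sqrt{4}\right) \left(\left(-6\right) 23\right) = \left(2 + \sqrt{2} \cdot 2\right) \left(-138\right) = \left(2 + 2 \sqrt{2}\right) \left(-138\right) = -276 - 276 \sqrt{2}$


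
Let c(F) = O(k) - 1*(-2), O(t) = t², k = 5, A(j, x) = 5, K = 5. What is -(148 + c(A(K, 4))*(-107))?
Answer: 2741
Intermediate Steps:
c(F) = 27 (c(F) = 5² - 1*(-2) = 25 + 2 = 27)
-(148 + c(A(K, 4))*(-107)) = -(148 + 27*(-107)) = -(148 - 2889) = -1*(-2741) = 2741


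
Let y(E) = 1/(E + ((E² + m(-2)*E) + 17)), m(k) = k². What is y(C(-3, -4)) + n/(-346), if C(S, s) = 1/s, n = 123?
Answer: -25583/87538 ≈ -0.29225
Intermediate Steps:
y(E) = 1/(17 + E² + 5*E) (y(E) = 1/(E + ((E² + (-2)²*E) + 17)) = 1/(E + ((E² + 4*E) + 17)) = 1/(E + (17 + E² + 4*E)) = 1/(17 + E² + 5*E))
y(C(-3, -4)) + n/(-346) = 1/(17 + (1/(-4))² + 5/(-4)) + 123/(-346) = 1/(17 + (-¼)² + 5*(-¼)) + 123*(-1/346) = 1/(17 + 1/16 - 5/4) - 123/346 = 1/(253/16) - 123/346 = 16/253 - 123/346 = -25583/87538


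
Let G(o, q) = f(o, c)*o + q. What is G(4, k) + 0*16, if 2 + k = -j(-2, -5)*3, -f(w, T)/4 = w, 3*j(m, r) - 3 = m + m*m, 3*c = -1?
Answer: -71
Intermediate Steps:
c = -⅓ (c = (⅓)*(-1) = -⅓ ≈ -0.33333)
j(m, r) = 1 + m/3 + m²/3 (j(m, r) = 1 + (m + m*m)/3 = 1 + (m + m²)/3 = 1 + (m/3 + m²/3) = 1 + m/3 + m²/3)
f(w, T) = -4*w
k = -7 (k = -2 - (1 + (⅓)*(-2) + (⅓)*(-2)²)*3 = -2 - (1 - ⅔ + (⅓)*4)*3 = -2 - (1 - ⅔ + 4/3)*3 = -2 - 1*5/3*3 = -2 - 5/3*3 = -2 - 5 = -7)
G(o, q) = q - 4*o² (G(o, q) = (-4*o)*o + q = -4*o² + q = q - 4*o²)
G(4, k) + 0*16 = (-7 - 4*4²) + 0*16 = (-7 - 4*16) + 0 = (-7 - 64) + 0 = -71 + 0 = -71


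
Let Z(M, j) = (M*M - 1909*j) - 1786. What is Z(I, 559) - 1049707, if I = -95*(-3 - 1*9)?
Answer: -819024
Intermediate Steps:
I = 1140 (I = -95*(-3 - 9) = -95*(-12) = 1140)
Z(M, j) = -1786 + M² - 1909*j (Z(M, j) = (M² - 1909*j) - 1786 = -1786 + M² - 1909*j)
Z(I, 559) - 1049707 = (-1786 + 1140² - 1909*559) - 1049707 = (-1786 + 1299600 - 1067131) - 1049707 = 230683 - 1049707 = -819024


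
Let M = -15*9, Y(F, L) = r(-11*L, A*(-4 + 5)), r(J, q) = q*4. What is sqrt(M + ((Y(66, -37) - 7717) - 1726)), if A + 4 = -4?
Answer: 31*I*sqrt(10) ≈ 98.031*I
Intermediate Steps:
A = -8 (A = -4 - 4 = -8)
r(J, q) = 4*q
Y(F, L) = -32 (Y(F, L) = 4*(-8*(-4 + 5)) = 4*(-8*1) = 4*(-8) = -32)
M = -135
sqrt(M + ((Y(66, -37) - 7717) - 1726)) = sqrt(-135 + ((-32 - 7717) - 1726)) = sqrt(-135 + (-7749 - 1726)) = sqrt(-135 - 9475) = sqrt(-9610) = 31*I*sqrt(10)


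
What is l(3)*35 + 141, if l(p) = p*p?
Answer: 456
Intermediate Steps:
l(p) = p²
l(3)*35 + 141 = 3²*35 + 141 = 9*35 + 141 = 315 + 141 = 456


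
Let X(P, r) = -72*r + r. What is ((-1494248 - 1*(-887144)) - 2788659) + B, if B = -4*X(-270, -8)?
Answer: -3398035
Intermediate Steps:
X(P, r) = -71*r
B = -2272 (B = -(-284)*(-8) = -4*568 = -2272)
((-1494248 - 1*(-887144)) - 2788659) + B = ((-1494248 - 1*(-887144)) - 2788659) - 2272 = ((-1494248 + 887144) - 2788659) - 2272 = (-607104 - 2788659) - 2272 = -3395763 - 2272 = -3398035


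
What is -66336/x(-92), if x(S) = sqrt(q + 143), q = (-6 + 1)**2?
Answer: -5528*sqrt(42)/7 ≈ -5117.9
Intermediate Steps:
q = 25 (q = (-5)**2 = 25)
x(S) = 2*sqrt(42) (x(S) = sqrt(25 + 143) = sqrt(168) = 2*sqrt(42))
-66336/x(-92) = -66336*sqrt(42)/84 = -5528*sqrt(42)/7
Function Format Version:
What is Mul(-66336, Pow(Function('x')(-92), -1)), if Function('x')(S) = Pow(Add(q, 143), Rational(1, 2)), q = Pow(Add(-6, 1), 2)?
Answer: Mul(Rational(-5528, 7), Pow(42, Rational(1, 2))) ≈ -5117.9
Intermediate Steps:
q = 25 (q = Pow(-5, 2) = 25)
Function('x')(S) = Mul(2, Pow(42, Rational(1, 2))) (Function('x')(S) = Pow(Add(25, 143), Rational(1, 2)) = Pow(168, Rational(1, 2)) = Mul(2, Pow(42, Rational(1, 2))))
Mul(-66336, Pow(Function('x')(-92), -1)) = Mul(-66336, Pow(Mul(2, Pow(42, Rational(1, 2))), -1)) = Mul(-66336, Mul(Rational(1, 84), Pow(42, Rational(1, 2)))) = Mul(Rational(-5528, 7), Pow(42, Rational(1, 2)))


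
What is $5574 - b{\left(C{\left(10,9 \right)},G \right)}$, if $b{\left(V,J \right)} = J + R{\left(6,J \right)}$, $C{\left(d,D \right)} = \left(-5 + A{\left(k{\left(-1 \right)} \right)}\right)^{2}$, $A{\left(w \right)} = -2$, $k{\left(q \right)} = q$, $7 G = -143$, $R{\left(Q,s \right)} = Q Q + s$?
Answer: $\frac{39052}{7} \approx 5578.9$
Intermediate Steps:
$R{\left(Q,s \right)} = s + Q^{2}$ ($R{\left(Q,s \right)} = Q^{2} + s = s + Q^{2}$)
$G = - \frac{143}{7}$ ($G = \frac{1}{7} \left(-143\right) = - \frac{143}{7} \approx -20.429$)
$C{\left(d,D \right)} = 49$ ($C{\left(d,D \right)} = \left(-5 - 2\right)^{2} = \left(-7\right)^{2} = 49$)
$b{\left(V,J \right)} = 36 + 2 J$ ($b{\left(V,J \right)} = J + \left(J + 6^{2}\right) = J + \left(J + 36\right) = J + \left(36 + J\right) = 36 + 2 J$)
$5574 - b{\left(C{\left(10,9 \right)},G \right)} = 5574 - \left(36 + 2 \left(- \frac{143}{7}\right)\right) = 5574 - \left(36 - \frac{286}{7}\right) = 5574 - - \frac{34}{7} = 5574 + \frac{34}{7} = \frac{39052}{7}$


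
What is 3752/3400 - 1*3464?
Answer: -1471731/425 ≈ -3462.9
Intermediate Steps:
3752/3400 - 1*3464 = 3752*(1/3400) - 3464 = 469/425 - 3464 = -1471731/425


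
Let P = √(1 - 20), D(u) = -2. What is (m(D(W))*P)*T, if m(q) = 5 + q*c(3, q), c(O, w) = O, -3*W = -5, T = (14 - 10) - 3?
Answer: -I*√19 ≈ -4.3589*I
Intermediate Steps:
T = 1 (T = 4 - 3 = 1)
W = 5/3 (W = -⅓*(-5) = 5/3 ≈ 1.6667)
m(q) = 5 + 3*q (m(q) = 5 + q*3 = 5 + 3*q)
P = I*√19 (P = √(-19) = I*√19 ≈ 4.3589*I)
(m(D(W))*P)*T = ((5 + 3*(-2))*(I*√19))*1 = ((5 - 6)*(I*√19))*1 = -I*√19*1 = -I*√19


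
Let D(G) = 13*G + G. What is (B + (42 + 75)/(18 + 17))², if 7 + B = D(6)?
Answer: 7907344/1225 ≈ 6455.0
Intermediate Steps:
D(G) = 14*G
B = 77 (B = -7 + 14*6 = -7 + 84 = 77)
(B + (42 + 75)/(18 + 17))² = (77 + (42 + 75)/(18 + 17))² = (77 + 117/35)² = (2812/35)² = 7907344/1225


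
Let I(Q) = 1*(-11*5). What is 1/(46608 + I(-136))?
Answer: 1/46553 ≈ 2.1481e-5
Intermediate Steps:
I(Q) = -55 (I(Q) = 1*(-55) = -55)
1/(46608 + I(-136)) = 1/(46608 - 55) = 1/46553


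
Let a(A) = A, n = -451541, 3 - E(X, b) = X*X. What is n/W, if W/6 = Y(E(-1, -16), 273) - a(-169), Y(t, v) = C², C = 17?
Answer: -451541/2748 ≈ -164.32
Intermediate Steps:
E(X, b) = 3 - X² (E(X, b) = 3 - X*X = 3 - X²)
Y(t, v) = 289 (Y(t, v) = 17² = 289)
W = 2748 (W = 6*(289 - 1*(-169)) = 6*(289 + 169) = 6*458 = 2748)
n/W = -451541/2748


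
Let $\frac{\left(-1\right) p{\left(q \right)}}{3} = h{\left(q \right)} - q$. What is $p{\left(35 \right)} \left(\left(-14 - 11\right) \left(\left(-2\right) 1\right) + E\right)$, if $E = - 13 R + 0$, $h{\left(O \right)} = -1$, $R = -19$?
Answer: $32076$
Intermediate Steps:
$E = 247$ ($E = \left(-13\right) \left(-19\right) + 0 = 247 + 0 = 247$)
$p{\left(q \right)} = 3 + 3 q$ ($p{\left(q \right)} = - 3 \left(-1 - q\right) = 3 + 3 q$)
$p{\left(35 \right)} \left(\left(-14 - 11\right) \left(\left(-2\right) 1\right) + E\right) = \left(3 + 3 \cdot 35\right) \left(\left(-14 - 11\right) \left(\left(-2\right) 1\right) + 247\right) = \left(3 + 105\right) \left(\left(-25\right) \left(-2\right) + 247\right) = 108 \left(50 + 247\right) = 108 \cdot 297 = 32076$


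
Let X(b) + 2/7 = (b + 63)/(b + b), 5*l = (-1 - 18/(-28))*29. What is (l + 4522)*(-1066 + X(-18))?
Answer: -1891472589/392 ≈ -4.8252e+6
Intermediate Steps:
l = -29/14 (l = ((-1 - 18/(-28))*29)/5 = ((-1 - 18*(-1/28))*29)/5 = ((-1 + 9/14)*29)/5 = (-5/14*29)/5 = (⅕)*(-145/14) = -29/14 ≈ -2.0714)
X(b) = -2/7 + (63 + b)/(2*b) (X(b) = -2/7 + (b + 63)/(b + b) = -2/7 + (63 + b)/((2*b)) = -2/7 + (63 + b)*(1/(2*b)) = -2/7 + (63 + b)/(2*b))
(l + 4522)*(-1066 + X(-18)) = (-29/14 + 4522)*(-1066 + (3/14)*(147 - 18)/(-18)) = 63279*(-1066 + (3/14)*(-1/18)*129)/14 = 63279*(-1066 - 43/28)/14 = (63279/14)*(-29891/28) = -1891472589/392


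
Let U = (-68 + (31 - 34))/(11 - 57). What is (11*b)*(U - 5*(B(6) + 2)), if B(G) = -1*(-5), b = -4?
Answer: 33858/23 ≈ 1472.1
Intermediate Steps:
U = 71/46 (U = (-68 - 3)/(-46) = -71*(-1/46) = 71/46 ≈ 1.5435)
B(G) = 5
(11*b)*(U - 5*(B(6) + 2)) = (11*(-4))*(71/46 - 5*(5 + 2)) = -44*(71/46 - 5*7) = -44*(71/46 - 35) = -44*(-1539/46) = 33858/23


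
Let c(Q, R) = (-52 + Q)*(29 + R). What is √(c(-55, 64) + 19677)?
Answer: √9726 ≈ 98.620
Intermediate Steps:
√(c(-55, 64) + 19677) = √((-1508 - 52*64 + 29*(-55) - 55*64) + 19677) = √((-1508 - 3328 - 1595 - 3520) + 19677) = √(-9951 + 19677) = √9726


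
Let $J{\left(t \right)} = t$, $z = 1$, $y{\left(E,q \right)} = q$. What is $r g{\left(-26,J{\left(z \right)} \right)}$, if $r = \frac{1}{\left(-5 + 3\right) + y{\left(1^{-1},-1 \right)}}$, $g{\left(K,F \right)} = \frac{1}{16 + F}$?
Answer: $- \frac{1}{51} \approx -0.019608$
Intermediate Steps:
$r = - \frac{1}{3}$ ($r = \frac{1}{\left(-5 + 3\right) - 1} = \frac{1}{-2 - 1} = \frac{1}{-3} = - \frac{1}{3} \approx -0.33333$)
$r g{\left(-26,J{\left(z \right)} \right)} = - \frac{1}{3 \left(16 + 1\right)} = - \frac{1}{3 \cdot 17} = \left(- \frac{1}{3}\right) \frac{1}{17} = - \frac{1}{51}$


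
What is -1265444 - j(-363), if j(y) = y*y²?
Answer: 46566703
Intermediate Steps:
j(y) = y³
-1265444 - j(-363) = -1265444 - 1*(-363)³ = -1265444 - 1*(-47832147) = -1265444 + 47832147 = 46566703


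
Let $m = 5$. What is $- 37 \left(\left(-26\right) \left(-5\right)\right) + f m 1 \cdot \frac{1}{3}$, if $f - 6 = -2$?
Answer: $- \frac{14410}{3} \approx -4803.3$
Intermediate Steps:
$f = 4$ ($f = 6 - 2 = 4$)
$- 37 \left(\left(-26\right) \left(-5\right)\right) + f m 1 \cdot \frac{1}{3} = - 37 \left(\left(-26\right) \left(-5\right)\right) + 4 \cdot 5 \cdot 1 \cdot \frac{1}{3} = \left(-37\right) 130 + 20 \cdot 1 \cdot \frac{1}{3} = -4810 + 20 \cdot \frac{1}{3} = -4810 + \frac{20}{3} = - \frac{14410}{3}$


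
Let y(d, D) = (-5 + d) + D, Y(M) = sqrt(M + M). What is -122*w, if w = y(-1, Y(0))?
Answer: 732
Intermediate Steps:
Y(M) = sqrt(2)*sqrt(M) (Y(M) = sqrt(2*M) = sqrt(2)*sqrt(M))
y(d, D) = -5 + D + d
w = -6 (w = -5 + sqrt(2)*sqrt(0) - 1 = -5 + sqrt(2)*0 - 1 = -5 + 0 - 1 = -6)
-122*w = -122*(-6) = 732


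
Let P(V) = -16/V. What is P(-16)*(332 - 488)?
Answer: -156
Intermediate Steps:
P(-16)*(332 - 488) = (-16/(-16))*(332 - 488) = -16*(-1/16)*(-156) = 1*(-156) = -156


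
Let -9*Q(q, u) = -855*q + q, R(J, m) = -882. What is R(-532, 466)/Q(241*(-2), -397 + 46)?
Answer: 567/29402 ≈ 0.019284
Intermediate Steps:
Q(q, u) = 854*q/9 (Q(q, u) = -(-855*q + q)/9 = -(-854)*q/9 = 854*q/9)
R(-532, 466)/Q(241*(-2), -397 + 46) = -882/(854*(241*(-2))/9) = -882/((854/9)*(-482)) = -882/(-411628/9) = -882*(-9/411628) = 567/29402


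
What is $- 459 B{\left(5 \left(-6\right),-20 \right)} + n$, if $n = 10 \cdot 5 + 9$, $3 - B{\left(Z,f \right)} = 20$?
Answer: $7862$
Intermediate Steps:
$B{\left(Z,f \right)} = -17$ ($B{\left(Z,f \right)} = 3 - 20 = -17$)
$n = 59$ ($n = 50 + 9 = 59$)
$- 459 B{\left(5 \left(-6\right),-20 \right)} + n = \left(-459\right) \left(-17\right) + 59 = 7803 + 59 = 7862$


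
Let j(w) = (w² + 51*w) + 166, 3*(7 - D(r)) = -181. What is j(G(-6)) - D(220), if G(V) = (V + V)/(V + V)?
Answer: 452/3 ≈ 150.67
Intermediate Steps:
G(V) = 1 (G(V) = (2*V)/((2*V)) = (2*V)*(1/(2*V)) = 1)
D(r) = 202/3 (D(r) = 7 - ⅓*(-181) = 7 + 181/3 = 202/3)
j(w) = 166 + w² + 51*w
j(G(-6)) - D(220) = (166 + 1² + 51*1) - 1*202/3 = (166 + 1 + 51) - 202/3 = 218 - 202/3 = 452/3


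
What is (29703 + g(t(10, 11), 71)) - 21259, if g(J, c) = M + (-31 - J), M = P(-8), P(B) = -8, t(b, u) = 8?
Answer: 8397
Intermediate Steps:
M = -8
g(J, c) = -39 - J (g(J, c) = -8 + (-31 - J) = -39 - J)
(29703 + g(t(10, 11), 71)) - 21259 = (29703 + (-39 - 1*8)) - 21259 = (29703 + (-39 - 8)) - 21259 = (29703 - 47) - 21259 = 29656 - 21259 = 8397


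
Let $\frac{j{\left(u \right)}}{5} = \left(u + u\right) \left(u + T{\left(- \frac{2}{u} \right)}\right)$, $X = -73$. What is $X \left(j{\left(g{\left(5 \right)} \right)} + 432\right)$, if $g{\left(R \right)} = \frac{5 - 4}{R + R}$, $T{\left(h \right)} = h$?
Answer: $- \frac{300833}{10} \approx -30083.0$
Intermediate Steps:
$g{\left(R \right)} = \frac{1}{2 R}$ ($g{\left(R \right)} = 1 \frac{1}{2 R} = \frac{1}{2 R}$)
$j{\left(u \right)} = 10 u \left(u - \frac{2}{u}\right)$ ($j{\left(u \right)} = 5 \left(u + u\right) \left(u - \frac{2}{u}\right) = 5 \cdot 2 u \left(u - \frac{2}{u}\right) = 10 u \left(u - \frac{2}{u}\right)$)
$X \left(j{\left(g{\left(5 \right)} \right)} + 432\right) = - 73 \left(\left(-20 + 10 \left(\frac{1}{2 \cdot 5}\right)^{2}\right) + 432\right) = - 73 \left(\left(-20 + 10 \left(\frac{1}{2} \cdot \frac{1}{5}\right)^{2}\right) + 432\right) = - 73 \left(\left(-20 + \frac{10}{100}\right) + 432\right) = - 73 \left(\left(-20 + 10 \cdot \frac{1}{100}\right) + 432\right) = - 73 \left(\left(-20 + \frac{1}{10}\right) + 432\right) = - 73 \left(- \frac{199}{10} + 432\right) = \left(-73\right) \frac{4121}{10} = - \frac{300833}{10}$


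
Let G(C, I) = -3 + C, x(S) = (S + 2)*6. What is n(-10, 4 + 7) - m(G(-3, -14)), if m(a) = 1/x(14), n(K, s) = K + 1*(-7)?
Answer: -1633/96 ≈ -17.010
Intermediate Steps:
x(S) = 12 + 6*S (x(S) = (2 + S)*6 = 12 + 6*S)
n(K, s) = -7 + K (n(K, s) = K - 7 = -7 + K)
m(a) = 1/96 (m(a) = 1/(12 + 6*14) = 1/(12 + 84) = 1/96)
n(-10, 4 + 7) - m(G(-3, -14)) = (-7 - 10) - 1*1/96 = -17 - 1/96 = -1633/96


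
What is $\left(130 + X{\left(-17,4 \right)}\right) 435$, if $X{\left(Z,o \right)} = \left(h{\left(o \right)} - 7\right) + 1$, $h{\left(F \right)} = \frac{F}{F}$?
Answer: $54375$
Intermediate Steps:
$h{\left(F \right)} = 1$
$X{\left(Z,o \right)} = -5$ ($X{\left(Z,o \right)} = \left(1 - 7\right) + 1 = -6 + 1 = -5$)
$\left(130 + X{\left(-17,4 \right)}\right) 435 = \left(130 - 5\right) 435 = 125 \cdot 435 = 54375$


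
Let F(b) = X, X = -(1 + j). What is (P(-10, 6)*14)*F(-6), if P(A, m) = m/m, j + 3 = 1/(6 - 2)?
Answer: 49/2 ≈ 24.500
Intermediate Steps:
j = -11/4 (j = -3 + 1/(6 - 2) = -3 + 1/4 = -11/4 ≈ -2.7500)
P(A, m) = 1
X = 7/4 (X = -(1 - 11/4) = -1*(-7/4) = 7/4 ≈ 1.7500)
F(b) = 7/4
(P(-10, 6)*14)*F(-6) = (1*14)*(7/4) = 14*(7/4) = 49/2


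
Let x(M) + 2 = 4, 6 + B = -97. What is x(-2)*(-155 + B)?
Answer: -516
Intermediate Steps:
B = -103 (B = -6 - 97 = -103)
x(M) = 2 (x(M) = -2 + 4 = 2)
x(-2)*(-155 + B) = 2*(-155 - 103) = 2*(-258) = -516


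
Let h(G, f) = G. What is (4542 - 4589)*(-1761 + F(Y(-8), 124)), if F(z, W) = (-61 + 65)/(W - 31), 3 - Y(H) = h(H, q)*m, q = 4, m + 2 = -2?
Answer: 7697143/93 ≈ 82765.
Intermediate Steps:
m = -4 (m = -2 - 2 = -4)
Y(H) = 3 + 4*H (Y(H) = 3 - H*(-4) = 3 - (-4)*H = 3 + 4*H)
F(z, W) = 4/(-31 + W)
(4542 - 4589)*(-1761 + F(Y(-8), 124)) = (4542 - 4589)*(-1761 + 4/(-31 + 124)) = -47*(-1761 + 4/93) = -47*(-163769/93) = 7697143/93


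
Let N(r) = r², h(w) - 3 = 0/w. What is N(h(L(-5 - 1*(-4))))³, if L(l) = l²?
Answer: 729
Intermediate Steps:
h(w) = 3 (h(w) = 3 + 0/w = 3 + 0 = 3)
N(h(L(-5 - 1*(-4))))³ = (3²)³ = 9³ = 729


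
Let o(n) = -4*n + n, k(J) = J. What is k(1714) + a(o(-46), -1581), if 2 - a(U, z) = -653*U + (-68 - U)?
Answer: 92036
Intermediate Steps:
o(n) = -3*n
a(U, z) = 70 + 654*U (a(U, z) = 2 - (-653*U + (-68 - U)) = 2 - (-68 - 654*U) = 2 + (68 + 654*U) = 70 + 654*U)
k(1714) + a(o(-46), -1581) = 1714 + (70 + 654*(-3*(-46))) = 1714 + (70 + 654*138) = 1714 + (70 + 90252) = 1714 + 90322 = 92036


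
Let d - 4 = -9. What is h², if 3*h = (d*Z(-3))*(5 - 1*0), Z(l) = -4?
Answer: 10000/9 ≈ 1111.1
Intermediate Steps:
d = -5 (d = 4 - 9 = -5)
h = 100/3 (h = ((-5*(-4))*(5 - 1*0))/3 = (20*(5 + 0))/3 = (20*5)/3 = (⅓)*100 = 100/3 ≈ 33.333)
h² = (100/3)² = 10000/9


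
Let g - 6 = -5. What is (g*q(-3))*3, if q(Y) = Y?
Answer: -9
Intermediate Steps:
g = 1 (g = 6 - 5 = 1)
(g*q(-3))*3 = (1*(-3))*3 = -3*3 = -9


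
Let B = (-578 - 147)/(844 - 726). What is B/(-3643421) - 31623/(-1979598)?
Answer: 1133075973162/70923004426787 ≈ 0.015976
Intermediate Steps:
B = -725/118 ≈ -6.1441
B/(-3643421) - 31623/(-1979598) = -725/118/(-3643421) - 31623/(-1979598) = -725/118*(-1/3643421) - 31623*(-1/1979598) = 725/429923678 + 10541/659866 = 1133075973162/70923004426787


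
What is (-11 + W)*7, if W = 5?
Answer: -42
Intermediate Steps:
(-11 + W)*7 = (-11 + 5)*7 = -6*7 = -42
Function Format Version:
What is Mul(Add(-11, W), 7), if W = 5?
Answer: -42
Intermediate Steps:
Mul(Add(-11, W), 7) = Mul(Add(-11, 5), 7) = Mul(-6, 7) = -42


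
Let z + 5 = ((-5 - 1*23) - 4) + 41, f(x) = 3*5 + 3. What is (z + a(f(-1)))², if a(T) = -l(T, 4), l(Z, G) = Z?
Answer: 196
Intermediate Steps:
f(x) = 18 (f(x) = 15 + 3 = 18)
a(T) = -T
z = 4 (z = -5 + (((-5 - 1*23) - 4) + 41) = -5 + (((-5 - 23) - 4) + 41) = -5 + ((-28 - 4) + 41) = -5 + (-32 + 41) = -5 + 9 = 4)
(z + a(f(-1)))² = (4 - 1*18)² = (4 - 18)² = (-14)² = 196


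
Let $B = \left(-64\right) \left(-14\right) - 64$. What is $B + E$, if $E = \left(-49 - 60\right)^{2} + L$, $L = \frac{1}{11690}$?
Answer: $\frac{148614971}{11690} \approx 12713.0$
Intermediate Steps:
$L = \frac{1}{11690} \approx 8.5543 \cdot 10^{-5}$
$B = 832$ ($B = 896 - 64 = 832$)
$E = \frac{138888891}{11690}$ ($E = \left(-49 - 60\right)^{2} + \frac{1}{11690} = \left(-109\right)^{2} + \frac{1}{11690} = 11881 + \frac{1}{11690} = \frac{138888891}{11690} \approx 11881.0$)
$B + E = 832 + \frac{138888891}{11690} = \frac{148614971}{11690}$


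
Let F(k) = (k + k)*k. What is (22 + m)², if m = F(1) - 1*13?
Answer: 121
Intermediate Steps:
F(k) = 2*k² (F(k) = (2*k)*k = 2*k²)
m = -11 (m = 2*1² - 1*13 = 2*1 - 13 = 2 - 13 = -11)
(22 + m)² = (22 - 11)² = 11² = 121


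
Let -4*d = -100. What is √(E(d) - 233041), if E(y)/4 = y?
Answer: I*√232941 ≈ 482.64*I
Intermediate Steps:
d = 25 (d = -¼*(-100) = 25)
E(y) = 4*y
√(E(d) - 233041) = √(4*25 - 233041) = √(100 - 233041) = √(-232941) = I*√232941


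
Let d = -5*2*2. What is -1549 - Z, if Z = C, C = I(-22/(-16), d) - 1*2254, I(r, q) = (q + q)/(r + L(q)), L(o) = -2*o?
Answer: 233675/331 ≈ 705.97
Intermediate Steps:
d = -20 (d = -10*2 = -20)
I(r, q) = 2*q/(r - 2*q) (I(r, q) = (q + q)/(r - 2*q) = (2*q)/(r - 2*q) = 2*q/(r - 2*q))
C = -746394/331 (C = -2*(-20)/(-(-22)/(-16) + 2*(-20)) - 1*2254 = -2*(-20)/(-(-22)*(-1)/16 - 40) - 2254 = -2*(-20)/(-1*11/8 - 40) - 2254 = -2*(-20)/(-11/8 - 40) - 2254 = -2*(-20)/(-331/8) - 2254 = -2*(-20)*(-8/331) - 2254 = -320/331 - 2254 = -746394/331 ≈ -2255.0)
Z = -746394/331 ≈ -2255.0
-1549 - Z = -1549 - 1*(-746394/331) = -1549 + 746394/331 = 233675/331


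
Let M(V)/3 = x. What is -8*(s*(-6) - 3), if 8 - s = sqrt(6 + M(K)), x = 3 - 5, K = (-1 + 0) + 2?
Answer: 408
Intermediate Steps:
K = 1 (K = -1 + 2 = 1)
x = -2
M(V) = -6 (M(V) = 3*(-2) = -6)
s = 8 (s = 8 - sqrt(6 - 6) = 8 - sqrt(0) = 8 - 1*0 = 8 + 0 = 8)
-8*(s*(-6) - 3) = -8*(8*(-6) - 3) = -8*(-48 - 3) = -8*(-51) = 408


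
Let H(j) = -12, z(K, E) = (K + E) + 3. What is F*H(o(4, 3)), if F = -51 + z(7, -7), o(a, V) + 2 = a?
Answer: 576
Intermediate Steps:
o(a, V) = -2 + a
z(K, E) = 3 + E + K (z(K, E) = (E + K) + 3 = 3 + E + K)
F = -48 (F = -51 + (3 - 7 + 7) = -51 + 3 = -48)
F*H(o(4, 3)) = -48*(-12) = 576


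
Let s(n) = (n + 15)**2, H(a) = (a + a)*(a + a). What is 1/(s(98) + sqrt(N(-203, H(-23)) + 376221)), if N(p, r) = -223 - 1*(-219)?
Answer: 12769/162671144 - sqrt(376217)/162671144 ≈ 7.4725e-5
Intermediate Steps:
H(a) = 4*a**2 (H(a) = (2*a)*(2*a) = 4*a**2)
s(n) = (15 + n)**2
N(p, r) = -4 (N(p, r) = -223 + 219 = -4)
1/(s(98) + sqrt(N(-203, H(-23)) + 376221)) = 1/((15 + 98)**2 + sqrt(-4 + 376221)) = 1/(113**2 + sqrt(376217)) = 1/(12769 + sqrt(376217))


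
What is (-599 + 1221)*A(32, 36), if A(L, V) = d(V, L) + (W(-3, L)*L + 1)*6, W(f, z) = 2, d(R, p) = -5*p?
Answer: 143060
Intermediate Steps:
A(L, V) = 6 + 7*L (A(L, V) = -5*L + (2*L + 1)*6 = -5*L + (1 + 2*L)*6 = -5*L + (6 + 12*L) = 6 + 7*L)
(-599 + 1221)*A(32, 36) = (-599 + 1221)*(6 + 7*32) = 622*(6 + 224) = 622*230 = 143060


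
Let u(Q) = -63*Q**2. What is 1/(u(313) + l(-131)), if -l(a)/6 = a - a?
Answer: -1/6172047 ≈ -1.6202e-7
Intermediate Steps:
l(a) = 0 (l(a) = -6*(a - a) = -6*0 = 0)
1/(u(313) + l(-131)) = 1/(-63*313**2 + 0) = 1/(-63*97969 + 0) = 1/(-6172047 + 0) = 1/(-6172047) = -1/6172047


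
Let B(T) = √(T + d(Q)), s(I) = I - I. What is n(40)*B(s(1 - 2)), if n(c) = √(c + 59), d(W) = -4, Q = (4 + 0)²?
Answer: 6*I*√11 ≈ 19.9*I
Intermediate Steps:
Q = 16 (Q = 4² = 16)
n(c) = √(59 + c)
s(I) = 0
B(T) = √(-4 + T) (B(T) = √(T - 4) = √(-4 + T))
n(40)*B(s(1 - 2)) = √(59 + 40)*√(-4 + 0) = √99*√(-4) = (3*√11)*(2*I) = 6*I*√11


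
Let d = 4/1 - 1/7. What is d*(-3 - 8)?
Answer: -297/7 ≈ -42.429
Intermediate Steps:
d = 27/7 (d = 4*1 - 1*1/7 = 4 - 1/7 = 27/7 ≈ 3.8571)
d*(-3 - 8) = 27*(-3 - 8)/7 = (27/7)*(-11) = -297/7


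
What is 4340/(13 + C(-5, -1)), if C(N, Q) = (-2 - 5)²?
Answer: 70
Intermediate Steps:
C(N, Q) = 49 (C(N, Q) = (-7)² = 49)
4340/(13 + C(-5, -1)) = 4340/(13 + 49) = 4340/62 = (1/62)*4340 = 70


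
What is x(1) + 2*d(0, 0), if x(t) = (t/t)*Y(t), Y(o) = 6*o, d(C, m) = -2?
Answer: 2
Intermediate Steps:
x(t) = 6*t (x(t) = (t/t)*(6*t) = 1*(6*t) = 6*t)
x(1) + 2*d(0, 0) = 6*1 + 2*(-2) = 6 - 4 = 2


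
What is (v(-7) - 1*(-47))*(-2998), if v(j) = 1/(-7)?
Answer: -983344/7 ≈ -1.4048e+5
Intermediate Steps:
v(j) = -1/7 (v(j) = 1*(-1/7) = -1/7)
(v(-7) - 1*(-47))*(-2998) = (-1/7 - 1*(-47))*(-2998) = (-1/7 + 47)*(-2998) = (328/7)*(-2998) = -983344/7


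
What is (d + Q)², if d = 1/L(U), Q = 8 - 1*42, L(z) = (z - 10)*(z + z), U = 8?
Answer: 1185921/1024 ≈ 1158.1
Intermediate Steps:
L(z) = 2*z*(-10 + z) (L(z) = (-10 + z)*(2*z) = 2*z*(-10 + z))
Q = -34 (Q = 8 - 42 = -34)
d = -1/32 (d = 1/(2*8*(-10 + 8)) = 1/(2*8*(-2)) = 1/(-32) = -1/32 ≈ -0.031250)
(d + Q)² = (-1/32 - 34)² = (-1089/32)² = 1185921/1024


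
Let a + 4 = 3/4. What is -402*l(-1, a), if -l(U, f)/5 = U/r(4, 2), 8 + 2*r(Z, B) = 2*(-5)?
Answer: 670/3 ≈ 223.33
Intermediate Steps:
a = -13/4 (a = -4 + 3/4 = -13/4 ≈ -3.2500)
r(Z, B) = -9 (r(Z, B) = -4 + (2*(-5))/2 = -4 + (1/2)*(-10) = -4 - 5 = -9)
l(U, f) = 5*U/9 (l(U, f) = -5*U/(-9) = -5*U*(-1)/9 = -(-5)*U/9 = 5*U/9)
-402*l(-1, a) = -670*(-1)/3 = -402*(-5/9) = 670/3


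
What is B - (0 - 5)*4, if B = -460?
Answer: -440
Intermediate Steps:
B - (0 - 5)*4 = -460 - (0 - 5)*4 = -460 - (-5)*4 = -460 - 1*(-20) = -460 + 20 = -440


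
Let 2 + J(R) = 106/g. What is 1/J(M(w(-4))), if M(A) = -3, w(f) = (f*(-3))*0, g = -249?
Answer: -249/604 ≈ -0.41225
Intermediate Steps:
w(f) = 0 (w(f) = -3*f*0 = 0)
J(R) = -604/249 (J(R) = -2 + 106/(-249) = -2 + 106*(-1/249) = -2 - 106/249 = -604/249)
1/J(M(w(-4))) = 1/(-604/249) = -249/604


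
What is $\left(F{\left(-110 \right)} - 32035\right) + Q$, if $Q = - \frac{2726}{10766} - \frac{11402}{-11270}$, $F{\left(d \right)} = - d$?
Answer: $- \frac{138337794521}{4333315} \approx -31924.0$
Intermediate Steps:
$Q = \frac{3286854}{4333315}$ ($Q = \left(-2726\right) \frac{1}{10766} - - \frac{5701}{5635} = - \frac{1363}{5383} + \frac{5701}{5635} = \frac{3286854}{4333315} \approx 0.75851$)
$\left(F{\left(-110 \right)} - 32035\right) + Q = \left(\left(-1\right) \left(-110\right) - 32035\right) + \frac{3286854}{4333315} = \left(110 - 32035\right) + \frac{3286854}{4333315} = -31925 + \frac{3286854}{4333315} = - \frac{138337794521}{4333315}$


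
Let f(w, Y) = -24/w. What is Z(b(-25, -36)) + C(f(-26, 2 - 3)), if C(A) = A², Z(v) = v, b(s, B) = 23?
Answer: 4031/169 ≈ 23.852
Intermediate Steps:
Z(b(-25, -36)) + C(f(-26, 2 - 3)) = 23 + (-24/(-26))² = 23 + (-24*(-1/26))² = 23 + (12/13)² = 23 + 144/169 = 4031/169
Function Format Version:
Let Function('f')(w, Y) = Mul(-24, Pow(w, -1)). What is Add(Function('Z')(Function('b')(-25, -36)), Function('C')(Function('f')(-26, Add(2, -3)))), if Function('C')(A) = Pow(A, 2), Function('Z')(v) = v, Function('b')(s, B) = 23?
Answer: Rational(4031, 169) ≈ 23.852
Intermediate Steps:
Add(Function('Z')(Function('b')(-25, -36)), Function('C')(Function('f')(-26, Add(2, -3)))) = Add(23, Pow(Mul(-24, Pow(-26, -1)), 2)) = Add(23, Pow(Mul(-24, Rational(-1, 26)), 2)) = Add(23, Pow(Rational(12, 13), 2)) = Add(23, Rational(144, 169)) = Rational(4031, 169)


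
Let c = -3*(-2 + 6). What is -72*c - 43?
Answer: 821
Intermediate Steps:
c = -12 (c = -3*4 = -12)
-72*c - 43 = -72*(-12) - 43 = 864 - 43 = 821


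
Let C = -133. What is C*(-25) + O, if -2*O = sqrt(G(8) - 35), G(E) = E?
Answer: 3325 - 3*I*sqrt(3)/2 ≈ 3325.0 - 2.5981*I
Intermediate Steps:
O = -3*I*sqrt(3)/2 (O = -sqrt(8 - 35)/2 = -3*I*sqrt(3)/2 ≈ -2.5981*I)
C*(-25) + O = -133*(-25) - 3*I*sqrt(3)/2 = 3325 - 3*I*sqrt(3)/2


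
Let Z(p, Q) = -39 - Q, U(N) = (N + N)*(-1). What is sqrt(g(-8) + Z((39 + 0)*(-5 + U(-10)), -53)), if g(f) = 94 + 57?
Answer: sqrt(165) ≈ 12.845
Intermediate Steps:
U(N) = -2*N (U(N) = (2*N)*(-1) = -2*N)
g(f) = 151
sqrt(g(-8) + Z((39 + 0)*(-5 + U(-10)), -53)) = sqrt(151 + (-39 - 1*(-53))) = sqrt(151 + (-39 + 53)) = sqrt(151 + 14) = sqrt(165)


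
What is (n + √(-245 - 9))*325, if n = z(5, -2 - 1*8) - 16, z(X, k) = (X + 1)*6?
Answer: 6500 + 325*I*√254 ≈ 6500.0 + 5179.6*I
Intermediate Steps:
z(X, k) = 6 + 6*X (z(X, k) = (1 + X)*6 = 6 + 6*X)
n = 20 (n = (6 + 6*5) - 16 = (6 + 30) - 16 = 36 - 16 = 20)
(n + √(-245 - 9))*325 = (20 + √(-245 - 9))*325 = (20 + √(-254))*325 = (20 + I*√254)*325 = 6500 + 325*I*√254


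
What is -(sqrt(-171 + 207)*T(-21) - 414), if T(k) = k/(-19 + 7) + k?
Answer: 1059/2 ≈ 529.50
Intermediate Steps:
T(k) = 11*k/12 (T(k) = k/(-12) + k = -k/12 + k = 11*k/12)
-(sqrt(-171 + 207)*T(-21) - 414) = -(sqrt(-171 + 207)*((11/12)*(-21)) - 414) = -(sqrt(36)*(-77/4) - 414) = -(6*(-77/4) - 414) = -(-231/2 - 414) = -1*(-1059/2) = 1059/2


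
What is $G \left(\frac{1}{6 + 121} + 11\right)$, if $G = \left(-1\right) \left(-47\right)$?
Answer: $\frac{65706}{127} \approx 517.37$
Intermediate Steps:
$G = 47$
$G \left(\frac{1}{6 + 121} + 11\right) = 47 \left(\frac{1}{6 + 121} + 11\right) = 47 \left(\frac{1}{127} + 11\right) = 47 \cdot \frac{1398}{127} = \frac{65706}{127}$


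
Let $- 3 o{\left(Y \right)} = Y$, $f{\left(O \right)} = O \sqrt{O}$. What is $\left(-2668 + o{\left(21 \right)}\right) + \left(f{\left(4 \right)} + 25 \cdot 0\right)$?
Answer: $-2667$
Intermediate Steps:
$f{\left(O \right)} = O^{\frac{3}{2}}$
$o{\left(Y \right)} = - \frac{Y}{3}$
$\left(-2668 + o{\left(21 \right)}\right) + \left(f{\left(4 \right)} + 25 \cdot 0\right) = \left(-2668 - 7\right) + \left(4^{\frac{3}{2}} + 25 \cdot 0\right) = \left(-2668 - 7\right) + \left(8 + 0\right) = -2675 + 8 = -2667$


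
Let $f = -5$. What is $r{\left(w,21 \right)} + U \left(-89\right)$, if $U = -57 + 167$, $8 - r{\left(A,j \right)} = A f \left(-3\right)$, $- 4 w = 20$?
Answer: $-9707$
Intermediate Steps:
$w = -5$ ($w = \left(- \frac{1}{4}\right) 20 = -5$)
$r{\left(A,j \right)} = 8 - 15 A$ ($r{\left(A,j \right)} = 8 - A \left(-5\right) \left(-3\right) = 8 - - 5 A \left(-3\right) = 8 - 15 A$)
$U = 110$
$r{\left(w,21 \right)} + U \left(-89\right) = \left(8 - -75\right) + 110 \left(-89\right) = \left(8 + 75\right) - 9790 = 83 - 9790 = -9707$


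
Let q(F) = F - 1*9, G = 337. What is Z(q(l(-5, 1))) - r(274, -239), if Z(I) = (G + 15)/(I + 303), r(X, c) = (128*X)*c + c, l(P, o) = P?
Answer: 2422527535/289 ≈ 8.3824e+6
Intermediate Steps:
r(X, c) = c + 128*X*c (r(X, c) = 128*X*c + c = c + 128*X*c)
q(F) = -9 + F (q(F) = F - 9 = -9 + F)
Z(I) = 352/(303 + I) (Z(I) = (337 + 15)/(I + 303) = 352/(303 + I))
Z(q(l(-5, 1))) - r(274, -239) = 352/(303 + (-9 - 5)) - (-239)*(1 + 128*274) = 352/(303 - 14) - (-239)*(1 + 35072) = 352/289 - (-239)*35073 = 352*(1/289) - 1*(-8382447) = 352/289 + 8382447 = 2422527535/289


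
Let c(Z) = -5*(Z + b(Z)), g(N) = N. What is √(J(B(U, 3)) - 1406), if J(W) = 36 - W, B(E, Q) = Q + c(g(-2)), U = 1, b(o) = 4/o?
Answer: I*√1393 ≈ 37.323*I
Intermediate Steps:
c(Z) = -20/Z - 5*Z (c(Z) = -5*(Z + 4/Z) = -20/Z - 5*Z)
B(E, Q) = 20 + Q (B(E, Q) = Q + (-20/(-2) - 5*(-2)) = Q + (-20*(-½) + 10) = Q + (10 + 10) = Q + 20 = 20 + Q)
√(J(B(U, 3)) - 1406) = √((36 - (20 + 3)) - 1406) = √((36 - 1*23) - 1406) = √((36 - 23) - 1406) = √(13 - 1406) = √(-1393) = I*√1393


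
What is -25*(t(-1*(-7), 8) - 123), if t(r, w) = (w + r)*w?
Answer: 75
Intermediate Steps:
t(r, w) = w*(r + w) (t(r, w) = (r + w)*w = w*(r + w))
-25*(t(-1*(-7), 8) - 123) = -25*(8*(-1*(-7) + 8) - 123) = -25*(8*(7 + 8) - 123) = -25*(8*15 - 123) = -25*(120 - 123) = -25*(-3) = 75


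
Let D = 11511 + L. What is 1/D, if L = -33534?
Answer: -1/22023 ≈ -4.5407e-5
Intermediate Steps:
D = -22023 (D = 11511 - 33534 = -22023)
1/D = 1/(-22023) = -1/22023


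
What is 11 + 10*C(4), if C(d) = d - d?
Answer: 11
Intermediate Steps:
C(d) = 0
11 + 10*C(4) = 11 + 10*0 = 11 + 0 = 11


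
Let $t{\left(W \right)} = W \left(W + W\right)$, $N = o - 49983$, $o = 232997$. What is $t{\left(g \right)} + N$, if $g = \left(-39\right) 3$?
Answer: $210392$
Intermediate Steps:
$N = 183014$ ($N = 232997 - 49983 = 183014$)
$g = -117$
$t{\left(W \right)} = 2 W^{2}$ ($t{\left(W \right)} = W 2 W = 2 W^{2}$)
$t{\left(g \right)} + N = 2 \left(-117\right)^{2} + 183014 = 2 \cdot 13689 + 183014 = 27378 + 183014 = 210392$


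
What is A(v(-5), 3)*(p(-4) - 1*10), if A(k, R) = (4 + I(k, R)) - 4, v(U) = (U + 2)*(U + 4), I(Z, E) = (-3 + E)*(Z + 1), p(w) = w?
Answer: 0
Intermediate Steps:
I(Z, E) = (1 + Z)*(-3 + E) (I(Z, E) = (-3 + E)*(1 + Z) = (1 + Z)*(-3 + E))
v(U) = (2 + U)*(4 + U)
A(k, R) = -3 + R - 3*k + R*k (A(k, R) = (4 + (-3 + R - 3*k + R*k)) - 4 = (1 + R - 3*k + R*k) - 4 = -3 + R - 3*k + R*k)
A(v(-5), 3)*(p(-4) - 1*10) = (-3 + 3 - 3*(8 + (-5)² + 6*(-5)) + 3*(8 + (-5)² + 6*(-5)))*(-4 - 1*10) = (-3 + 3 - 3*(8 + 25 - 30) + 3*(8 + 25 - 30))*(-4 - 10) = (-3 + 3 - 3*3 + 3*3)*(-14) = (-3 + 3 - 9 + 9)*(-14) = 0*(-14) = 0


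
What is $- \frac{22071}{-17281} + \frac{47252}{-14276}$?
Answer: $- \frac{125369054}{61675889} \approx -2.0327$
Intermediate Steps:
$- \frac{22071}{-17281} + \frac{47252}{-14276} = \left(-22071\right) \left(- \frac{1}{17281}\right) + 47252 \left(- \frac{1}{14276}\right) = \frac{22071}{17281} - \frac{11813}{3569} = - \frac{125369054}{61675889}$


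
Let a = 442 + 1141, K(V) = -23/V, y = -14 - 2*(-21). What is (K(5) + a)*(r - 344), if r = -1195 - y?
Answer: -12366764/5 ≈ -2.4734e+6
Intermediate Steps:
y = 28 (y = -14 + 42 = 28)
r = -1223 (r = -1195 - 1*28 = -1195 - 28 = -1223)
a = 1583
(K(5) + a)*(r - 344) = (-23/5 + 1583)*(-1223 - 344) = (-23*⅕ + 1583)*(-1567) = (-23/5 + 1583)*(-1567) = (7892/5)*(-1567) = -12366764/5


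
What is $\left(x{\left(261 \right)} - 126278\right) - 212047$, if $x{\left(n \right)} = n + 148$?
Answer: $-337916$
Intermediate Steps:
$x{\left(n \right)} = 148 + n$
$\left(x{\left(261 \right)} - 126278\right) - 212047 = \left(\left(148 + 261\right) - 126278\right) - 212047 = \left(409 - 126278\right) - 212047 = -125869 - 212047 = -337916$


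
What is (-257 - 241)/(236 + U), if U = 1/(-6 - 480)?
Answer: -242028/114695 ≈ -2.1102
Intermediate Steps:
U = -1/486 (U = 1/(-486) = -1/486 ≈ -0.0020576)
(-257 - 241)/(236 + U) = (-257 - 241)/(236 - 1/486) = -498/114695/486 = -498*486/114695 = -242028/114695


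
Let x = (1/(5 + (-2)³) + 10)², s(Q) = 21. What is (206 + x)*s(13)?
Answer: 18865/3 ≈ 6288.3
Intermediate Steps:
x = 841/9 (x = (1/(5 - 8) + 10)² = (1/(-3) + 10)² = (-⅓ + 10)² = (29/3)² = 841/9 ≈ 93.444)
(206 + x)*s(13) = (206 + 841/9)*21 = (2695/9)*21 = 18865/3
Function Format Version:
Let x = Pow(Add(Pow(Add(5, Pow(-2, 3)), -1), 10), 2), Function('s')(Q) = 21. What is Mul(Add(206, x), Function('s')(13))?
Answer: Rational(18865, 3) ≈ 6288.3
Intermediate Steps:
x = Rational(841, 9) (x = Pow(Add(Pow(Add(5, -8), -1), 10), 2) = Pow(Add(Pow(-3, -1), 10), 2) = Pow(Add(Rational(-1, 3), 10), 2) = Pow(Rational(29, 3), 2) = Rational(841, 9) ≈ 93.444)
Mul(Add(206, x), Function('s')(13)) = Mul(Add(206, Rational(841, 9)), 21) = Mul(Rational(2695, 9), 21) = Rational(18865, 3)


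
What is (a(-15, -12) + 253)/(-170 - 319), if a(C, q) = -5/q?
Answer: -3041/5868 ≈ -0.51823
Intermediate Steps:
(a(-15, -12) + 253)/(-170 - 319) = (-5/(-12) + 253)/(-170 - 319) = (-5*(-1/12) + 253)/(-489) = (5/12 + 253)*(-1/489) = (3041/12)*(-1/489) = -3041/5868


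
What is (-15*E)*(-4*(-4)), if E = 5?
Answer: -1200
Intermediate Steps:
(-15*E)*(-4*(-4)) = (-15*5)*(-4*(-4)) = -75*16 = -1200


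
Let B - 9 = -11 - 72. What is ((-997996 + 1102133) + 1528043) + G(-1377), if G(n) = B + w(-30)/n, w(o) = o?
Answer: 749136664/459 ≈ 1.6321e+6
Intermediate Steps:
B = -74 (B = 9 + (-11 - 72) = 9 - 83 = -74)
G(n) = -74 - 30/n
((-997996 + 1102133) + 1528043) + G(-1377) = ((-997996 + 1102133) + 1528043) + (-74 - 30/(-1377)) = (104137 + 1528043) + (-74 - 30*(-1/1377)) = 1632180 + (-74 + 10/459) = 1632180 - 33956/459 = 749136664/459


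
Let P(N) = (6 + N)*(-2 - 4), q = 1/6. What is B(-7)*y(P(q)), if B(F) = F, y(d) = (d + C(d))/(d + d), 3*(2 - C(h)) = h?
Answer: -238/111 ≈ -2.1441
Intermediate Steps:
C(h) = 2 - h/3
q = ⅙ ≈ 0.16667
P(N) = -36 - 6*N (P(N) = (6 + N)*(-6) = -36 - 6*N)
y(d) = (2 + 2*d/3)/(2*d) (y(d) = (d + (2 - d/3))/(d + d) = (2 + 2*d/3)/((2*d)) = (2 + 2*d/3)*(1/(2*d)) = (2 + 2*d/3)/(2*d))
B(-7)*y(P(q)) = -7*(3 + (-36 - 6*⅙))/(3*(-36 - 6*⅙)) = -7*(3 + (-36 - 1))/(3*(-36 - 1)) = -7*(3 - 37)/(3*(-37)) = -7*(-1)*(-34)/(3*37) = -7*34/111 = -238/111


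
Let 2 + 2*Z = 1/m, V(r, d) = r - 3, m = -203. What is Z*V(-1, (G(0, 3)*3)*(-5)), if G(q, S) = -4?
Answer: 814/203 ≈ 4.0098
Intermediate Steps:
V(r, d) = -3 + r
Z = -407/406 (Z = -1 + (½)/(-203) = -1 + (½)*(-1/203) = -1 - 1/406 = -407/406 ≈ -1.0025)
Z*V(-1, (G(0, 3)*3)*(-5)) = -407*(-3 - 1)/406 = -407/406*(-4) = 814/203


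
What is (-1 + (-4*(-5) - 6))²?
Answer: 169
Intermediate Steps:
(-1 + (-4*(-5) - 6))² = (-1 + (20 - 6))² = (-1 + 14)² = 13² = 169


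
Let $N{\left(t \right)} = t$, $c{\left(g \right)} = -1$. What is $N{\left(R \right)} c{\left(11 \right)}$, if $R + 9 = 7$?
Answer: $2$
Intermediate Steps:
$R = -2$ ($R = -9 + 7 = -2$)
$N{\left(R \right)} c{\left(11 \right)} = \left(-2\right) \left(-1\right) = 2$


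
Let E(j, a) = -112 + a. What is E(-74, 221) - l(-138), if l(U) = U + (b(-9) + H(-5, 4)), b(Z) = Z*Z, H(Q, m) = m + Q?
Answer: 167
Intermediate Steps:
H(Q, m) = Q + m
b(Z) = Z**2
l(U) = 80 + U (l(U) = U + ((-9)**2 + (-5 + 4)) = U + (81 - 1) = U + 80 = 80 + U)
E(-74, 221) - l(-138) = (-112 + 221) - (80 - 138) = 109 - 1*(-58) = 109 + 58 = 167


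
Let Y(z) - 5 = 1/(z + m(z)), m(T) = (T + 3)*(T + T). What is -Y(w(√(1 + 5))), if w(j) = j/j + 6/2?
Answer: -301/60 ≈ -5.0167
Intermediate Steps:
w(j) = 4 (w(j) = 1 + 6*(½) = 1 + 3 = 4)
m(T) = 2*T*(3 + T) (m(T) = (3 + T)*(2*T) = 2*T*(3 + T))
Y(z) = 5 + 1/(z + 2*z*(3 + z))
-Y(w(√(1 + 5))) = -(1 + 10*4² + 35*4)/(4*(7 + 2*4)) = -(1 + 10*16 + 140)/(4*(7 + 8)) = -(1 + 160 + 140)/(4*15) = -301/(4*15) = -1*301/60 = -301/60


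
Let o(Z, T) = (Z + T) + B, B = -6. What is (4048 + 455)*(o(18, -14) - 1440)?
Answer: -6493326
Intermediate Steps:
o(Z, T) = -6 + T + Z (o(Z, T) = (Z + T) - 6 = (T + Z) - 6 = -6 + T + Z)
(4048 + 455)*(o(18, -14) - 1440) = (4048 + 455)*((-6 - 14 + 18) - 1440) = 4503*(-2 - 1440) = 4503*(-1442) = -6493326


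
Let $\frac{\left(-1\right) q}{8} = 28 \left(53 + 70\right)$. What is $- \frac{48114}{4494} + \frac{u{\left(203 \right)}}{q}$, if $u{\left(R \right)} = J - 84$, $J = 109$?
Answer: $- \frac{31565459}{2948064} \approx -10.707$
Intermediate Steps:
$q = -27552$ ($q = - 8 \cdot 28 \left(53 + 70\right) = - 8 \cdot 28 \cdot 123 = \left(-8\right) 3444 = -27552$)
$u{\left(R \right)} = 25$ ($u{\left(R \right)} = 109 - 84 = 25$)
$- \frac{48114}{4494} + \frac{u{\left(203 \right)}}{q} = - \frac{48114}{4494} + \frac{25}{-27552} = \left(-48114\right) \frac{1}{4494} + 25 \left(- \frac{1}{27552}\right) = - \frac{8019}{749} - \frac{25}{27552} = - \frac{31565459}{2948064}$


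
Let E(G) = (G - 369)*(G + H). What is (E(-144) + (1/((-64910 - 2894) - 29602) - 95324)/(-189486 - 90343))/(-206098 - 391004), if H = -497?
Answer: -8963018118038687/16275223290082548 ≈ -0.55072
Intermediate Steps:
E(G) = (-497 + G)*(-369 + G) (E(G) = (G - 369)*(G - 497) = (-369 + G)*(-497 + G) = (-497 + G)*(-369 + G))
(E(-144) + (1/((-64910 - 2894) - 29602) - 95324)/(-189486 - 90343))/(-206098 - 391004) = ((183393 + (-144)² - 866*(-144)) + (1/((-64910 - 2894) - 29602) - 95324)/(-189486 - 90343))/(-206098 - 391004) = ((183393 + 20736 + 124704) + (1/(-67804 - 29602) - 95324)/(-279829))/(-597102) = (328833 + (1/(-97406) - 95324)*(-1/279829))*(-1/597102) = (328833 + (-1/97406 - 95324)*(-1/279829))*(-1/597102) = (328833 - 9285129545/97406*(-1/279829))*(-1/597102) = (328833 + 9285129545/27257023574)*(-1/597102) = (8963018118038687/27257023574)*(-1/597102) = -8963018118038687/16275223290082548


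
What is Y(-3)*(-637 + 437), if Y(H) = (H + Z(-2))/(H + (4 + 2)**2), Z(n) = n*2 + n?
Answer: 600/11 ≈ 54.545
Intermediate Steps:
Z(n) = 3*n (Z(n) = 2*n + n = 3*n)
Y(H) = (-6 + H)/(36 + H) (Y(H) = (H + 3*(-2))/(H + (4 + 2)**2) = (H - 6)/(H + 6**2) = (-6 + H)/(H + 36) = (-6 + H)/(36 + H))
Y(-3)*(-637 + 437) = ((-6 - 3)/(36 - 3))*(-637 + 437) = (-9/33)*(-200) = ((1/33)*(-9))*(-200) = -3/11*(-200) = 600/11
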